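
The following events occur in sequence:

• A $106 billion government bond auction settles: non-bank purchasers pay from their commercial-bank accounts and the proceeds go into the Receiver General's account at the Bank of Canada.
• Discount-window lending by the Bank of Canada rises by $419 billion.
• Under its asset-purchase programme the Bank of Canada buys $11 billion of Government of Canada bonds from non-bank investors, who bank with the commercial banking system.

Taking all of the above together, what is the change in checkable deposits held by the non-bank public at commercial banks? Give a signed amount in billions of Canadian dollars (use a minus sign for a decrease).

Government account inflow $106 billion: non-bank counterparties' bank balances fall → −$106B.
Discount-window loan $419 billion: the counterparty is a bank, so public deposits are unchanged → 0.
Asset purchase (from non-banks) $11 billion: non-bank counterparties' bank balances rise → +$11B.
Net: −106 + 0 + 11 = -$95 billion.

-$95 billion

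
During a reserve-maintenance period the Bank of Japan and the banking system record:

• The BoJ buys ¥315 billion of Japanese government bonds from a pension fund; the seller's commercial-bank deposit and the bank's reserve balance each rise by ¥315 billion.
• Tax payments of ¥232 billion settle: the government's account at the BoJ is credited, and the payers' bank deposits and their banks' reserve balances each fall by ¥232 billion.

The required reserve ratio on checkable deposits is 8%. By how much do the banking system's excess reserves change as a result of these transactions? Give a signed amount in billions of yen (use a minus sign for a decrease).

Asset purchase (from non-banks) ¥315 billion: reserves +¥315B, deposits +¥315B.
Government account inflow ¥232 billion: reserves −¥232B, deposits −¥232B.
Totals: Δreserves = +¥83B, Δdeposits = +¥83B.
Δrequired reserves = 8% × +¥83B = +¥6.64B.
Δexcess reserves = Δreserves − Δrequired = +¥83B − (+¥6.64B) = +¥76.36 billion.

+¥76.36 billion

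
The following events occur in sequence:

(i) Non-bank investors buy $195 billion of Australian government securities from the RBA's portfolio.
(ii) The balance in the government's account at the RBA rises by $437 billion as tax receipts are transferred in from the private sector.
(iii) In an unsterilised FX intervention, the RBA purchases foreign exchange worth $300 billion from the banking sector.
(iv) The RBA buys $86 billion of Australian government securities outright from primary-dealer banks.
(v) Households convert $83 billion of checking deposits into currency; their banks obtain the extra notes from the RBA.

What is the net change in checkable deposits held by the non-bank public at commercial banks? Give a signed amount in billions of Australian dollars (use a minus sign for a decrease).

Asset sale (to non-banks) $195 billion: non-bank counterparties' bank balances fall → −$195B.
Government account inflow $437 billion: non-bank counterparties' bank balances fall → −$437B.
FX purchase $300 billion: the counterparty is a bank, so public deposits are unchanged → 0.
OMO purchase (from banks) $86 billion: the counterparty is a bank, so public deposits are unchanged → 0.
Currency withdrawal $83 billion: non-bank counterparties' bank balances fall → −$83B.
Net: −195 − 437 + 0 + 0 − 83 = -$715 billion.

-$715 billion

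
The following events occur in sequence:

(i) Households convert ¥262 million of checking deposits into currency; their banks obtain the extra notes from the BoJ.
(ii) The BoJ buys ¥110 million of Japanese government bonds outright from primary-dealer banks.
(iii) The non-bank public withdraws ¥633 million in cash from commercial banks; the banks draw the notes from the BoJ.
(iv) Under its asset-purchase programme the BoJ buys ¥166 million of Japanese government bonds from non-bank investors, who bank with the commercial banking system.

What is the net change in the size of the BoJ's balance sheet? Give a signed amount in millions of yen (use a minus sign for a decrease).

Currency withdrawal ¥262 million: only the composition of liabilities changes → 0.
OMO purchase (from banks) ¥110 million: a BoJ asset is acquired → +¥110M.
Currency withdrawal ¥633 million: only the composition of liabilities changes → 0.
Asset purchase (from non-banks) ¥166 million: a BoJ asset is acquired → +¥166M.
Net: 0 + 110 + 0 + 166 = +¥276 million.

+¥276 million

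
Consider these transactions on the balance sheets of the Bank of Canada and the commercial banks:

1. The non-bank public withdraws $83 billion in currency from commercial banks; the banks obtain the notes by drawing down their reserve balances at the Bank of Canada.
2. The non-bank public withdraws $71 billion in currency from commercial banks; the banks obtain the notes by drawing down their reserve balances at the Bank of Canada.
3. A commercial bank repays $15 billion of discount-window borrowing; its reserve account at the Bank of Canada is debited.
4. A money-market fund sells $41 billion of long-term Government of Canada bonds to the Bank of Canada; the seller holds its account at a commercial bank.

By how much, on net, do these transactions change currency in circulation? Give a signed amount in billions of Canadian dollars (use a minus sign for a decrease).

Currency withdrawal $83 billion: notes leave the central bank → +$83B.
Currency withdrawal $71 billion: notes leave the central bank → +$71B.
Discount-window repayment $15 billion: no currency enters or leaves circulation → 0.
Asset purchase (from non-banks) $41 billion: no currency enters or leaves circulation → 0.
Net: 83 + 71 + 0 + 0 = +$154 billion.

+$154 billion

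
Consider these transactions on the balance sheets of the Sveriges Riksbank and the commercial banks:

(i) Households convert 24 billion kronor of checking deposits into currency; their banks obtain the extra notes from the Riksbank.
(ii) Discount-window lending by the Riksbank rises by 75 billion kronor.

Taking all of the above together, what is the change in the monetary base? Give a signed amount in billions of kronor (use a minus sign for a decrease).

Riksbank balance sheet:
  Assets:      Loans to banks +75B
  Liabilities: Bank reserves +51B, Currency in circulation +24B
Commercial banking system:
  Assets:      Reserves at CB +51B
  Liabilities: Checkable deposits −24B, Borrowings from CB +75B
Monetary base = currency + reserves: +24B + (+51B) = +75 billion.

+75 billion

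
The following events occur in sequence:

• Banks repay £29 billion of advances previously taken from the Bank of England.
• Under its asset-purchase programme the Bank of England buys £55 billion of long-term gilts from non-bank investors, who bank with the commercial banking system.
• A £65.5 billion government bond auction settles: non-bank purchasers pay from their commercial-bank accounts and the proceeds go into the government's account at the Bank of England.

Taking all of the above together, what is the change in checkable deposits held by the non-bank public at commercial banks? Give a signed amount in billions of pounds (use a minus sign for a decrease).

-£10.5 billion

Discount-window repayment £29 billion: the counterparty is a bank, so public deposits are unchanged → 0.
Asset purchase (from non-banks) £55 billion: non-bank counterparties' bank balances rise → +£55B.
Government account inflow £65.5 billion: non-bank counterparties' bank balances fall → −£65.5B.
Net: 0 + 55 − 65.5 = -£10.5 billion.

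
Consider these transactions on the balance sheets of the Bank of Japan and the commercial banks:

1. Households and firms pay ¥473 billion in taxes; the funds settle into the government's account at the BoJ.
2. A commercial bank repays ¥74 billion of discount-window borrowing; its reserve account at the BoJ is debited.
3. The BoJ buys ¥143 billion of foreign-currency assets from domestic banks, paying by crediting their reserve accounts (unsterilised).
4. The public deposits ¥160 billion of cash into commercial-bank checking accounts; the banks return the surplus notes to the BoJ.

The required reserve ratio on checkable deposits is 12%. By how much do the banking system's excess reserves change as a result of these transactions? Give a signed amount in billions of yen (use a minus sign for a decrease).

Government account inflow ¥473 billion: reserves −¥473B, deposits −¥473B.
Discount-window repayment ¥74 billion: reserves −¥74B, deposits 0.
FX purchase ¥143 billion: reserves +¥143B, deposits 0.
Currency deposit ¥160 billion: reserves +¥160B, deposits +¥160B.
Totals: Δreserves = −¥244B, Δdeposits = −¥313B.
Δrequired reserves = 12% × −¥313B = −¥37.56B.
Δexcess reserves = Δreserves − Δrequired = −¥244B − (−¥37.56B) = -¥206.44 billion.

-¥206.44 billion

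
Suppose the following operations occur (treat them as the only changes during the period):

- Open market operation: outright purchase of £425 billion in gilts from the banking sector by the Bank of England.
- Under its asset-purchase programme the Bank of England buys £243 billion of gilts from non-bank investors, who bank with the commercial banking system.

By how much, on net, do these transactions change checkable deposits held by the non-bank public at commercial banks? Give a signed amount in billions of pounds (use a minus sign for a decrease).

+£243 billion

Bank of England balance sheet:
  Assets:      Securities +£668B
  Liabilities: Bank reserves +£668B
Commercial banking system:
  Assets:      Reserves at CB +£668B, Securities −£425B
  Liabilities: Checkable deposits +£243B
So the change in checkable deposits held by the non-bank public at commercial banks is +£243 billion.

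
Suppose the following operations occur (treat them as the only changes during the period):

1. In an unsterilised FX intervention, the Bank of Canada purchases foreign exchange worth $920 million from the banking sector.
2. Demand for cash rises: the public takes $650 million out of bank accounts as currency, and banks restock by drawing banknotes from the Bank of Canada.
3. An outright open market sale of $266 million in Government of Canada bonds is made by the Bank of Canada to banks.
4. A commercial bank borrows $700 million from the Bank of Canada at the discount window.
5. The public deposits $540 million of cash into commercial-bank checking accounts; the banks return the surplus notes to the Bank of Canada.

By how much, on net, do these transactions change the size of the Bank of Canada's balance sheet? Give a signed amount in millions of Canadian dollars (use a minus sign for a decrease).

+$1354 million

Bank of Canada balance sheet:
  Assets:      Securities −$266M, Loans to banks +$700M, Foreign assets +$920M
  Liabilities: Bank reserves +$1244M, Currency in circulation +$110M
Commercial banking system:
  Assets:      Reserves at CB +$1244M, Securities +$266M, Foreign assets −$920M
  Liabilities: Checkable deposits −$110M, Borrowings from CB +$700M
Change in total Bank of Canada assets = +$1354 million.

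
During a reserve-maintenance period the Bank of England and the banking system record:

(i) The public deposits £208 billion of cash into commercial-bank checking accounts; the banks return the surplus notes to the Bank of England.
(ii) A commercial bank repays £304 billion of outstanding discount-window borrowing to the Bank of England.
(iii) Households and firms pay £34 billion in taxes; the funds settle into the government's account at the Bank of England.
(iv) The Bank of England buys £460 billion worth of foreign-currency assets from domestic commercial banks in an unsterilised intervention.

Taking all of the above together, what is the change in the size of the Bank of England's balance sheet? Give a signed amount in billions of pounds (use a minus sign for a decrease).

+£156 billion

Bank of England balance sheet:
  Assets:      Loans to banks −£304B, Foreign assets +£460B
  Liabilities: Bank reserves +£330B, Currency in circulation −£208B, Government deposits +£34B
Change in total Bank of England assets = +£156 billion.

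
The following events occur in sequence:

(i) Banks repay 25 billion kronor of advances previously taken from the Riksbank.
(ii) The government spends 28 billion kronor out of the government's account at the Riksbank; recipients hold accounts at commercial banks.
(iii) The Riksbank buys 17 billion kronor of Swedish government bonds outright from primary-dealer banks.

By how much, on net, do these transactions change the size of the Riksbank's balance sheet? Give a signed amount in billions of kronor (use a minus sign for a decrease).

Riksbank balance sheet:
  Assets:      Securities +17B, Loans to banks −25B
  Liabilities: Bank reserves +20B, Government deposits −28B
Commercial banking system:
  Assets:      Reserves at CB +20B, Securities −17B
  Liabilities: Checkable deposits +28B, Borrowings from CB −25B
Change in total Riksbank assets = -8 billion.

-8 billion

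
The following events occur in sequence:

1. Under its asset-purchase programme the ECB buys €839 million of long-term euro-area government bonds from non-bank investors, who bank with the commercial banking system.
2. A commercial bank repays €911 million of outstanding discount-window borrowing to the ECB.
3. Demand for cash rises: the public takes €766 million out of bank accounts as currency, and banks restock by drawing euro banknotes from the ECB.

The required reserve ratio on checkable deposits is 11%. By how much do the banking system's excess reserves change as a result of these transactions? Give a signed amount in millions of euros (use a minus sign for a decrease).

-€846.03 million

Asset purchase (from non-banks) €839 million: reserves +€839M, deposits +€839M.
Discount-window repayment €911 million: reserves −€911M, deposits 0.
Currency withdrawal €766 million: reserves −€766M, deposits −€766M.
Totals: Δreserves = −€838M, Δdeposits = +€73M.
Δrequired reserves = 11% × +€73M = +€8.03M.
Δexcess reserves = Δreserves − Δrequired = −€838M − (+€8.03M) = -€846.03 million.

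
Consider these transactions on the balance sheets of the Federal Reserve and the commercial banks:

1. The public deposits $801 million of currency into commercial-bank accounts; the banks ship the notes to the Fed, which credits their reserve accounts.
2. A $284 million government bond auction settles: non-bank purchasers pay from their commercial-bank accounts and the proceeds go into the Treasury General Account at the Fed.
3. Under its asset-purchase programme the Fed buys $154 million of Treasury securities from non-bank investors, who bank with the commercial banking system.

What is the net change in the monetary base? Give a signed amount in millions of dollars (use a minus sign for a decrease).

Fed balance sheet:
  Assets:      Securities +$154M
  Liabilities: Bank reserves +$671M, Currency in circulation −$801M, Government deposits +$284M
Monetary base = currency + reserves: −$801M + (+$671M) = -$130 million.

-$130 million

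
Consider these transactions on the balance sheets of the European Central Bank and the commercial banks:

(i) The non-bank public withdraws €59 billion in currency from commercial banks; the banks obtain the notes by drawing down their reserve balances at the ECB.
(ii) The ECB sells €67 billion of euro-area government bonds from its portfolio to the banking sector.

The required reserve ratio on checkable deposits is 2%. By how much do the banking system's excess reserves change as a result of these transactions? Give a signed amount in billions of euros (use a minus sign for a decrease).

-€124.82 billion

Currency withdrawal €59 billion: reserves −€59B, deposits −€59B.
OMO sale (to banks) €67 billion: reserves −€67B, deposits 0.
Totals: Δreserves = −€126B, Δdeposits = −€59B.
Δrequired reserves = 2% × −€59B = −€1.18B.
Δexcess reserves = Δreserves − Δrequired = −€126B − (−€1.18B) = -€124.82 billion.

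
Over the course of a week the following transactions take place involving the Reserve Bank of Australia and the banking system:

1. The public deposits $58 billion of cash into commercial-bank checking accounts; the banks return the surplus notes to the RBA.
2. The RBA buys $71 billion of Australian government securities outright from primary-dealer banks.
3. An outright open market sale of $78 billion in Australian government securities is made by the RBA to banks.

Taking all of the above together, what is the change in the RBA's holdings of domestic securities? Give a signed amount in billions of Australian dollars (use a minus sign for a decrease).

Currency deposit $58 billion: the RBA's securities portfolio is untouched → 0.
OMO purchase (from banks) $71 billion: securities added to the RBA's portfolio → +$71B.
OMO sale (to banks) $78 billion: securities removed from the RBA's portfolio → −$78B.
Net: 0 + 71 − 78 = -$7 billion.

-$7 billion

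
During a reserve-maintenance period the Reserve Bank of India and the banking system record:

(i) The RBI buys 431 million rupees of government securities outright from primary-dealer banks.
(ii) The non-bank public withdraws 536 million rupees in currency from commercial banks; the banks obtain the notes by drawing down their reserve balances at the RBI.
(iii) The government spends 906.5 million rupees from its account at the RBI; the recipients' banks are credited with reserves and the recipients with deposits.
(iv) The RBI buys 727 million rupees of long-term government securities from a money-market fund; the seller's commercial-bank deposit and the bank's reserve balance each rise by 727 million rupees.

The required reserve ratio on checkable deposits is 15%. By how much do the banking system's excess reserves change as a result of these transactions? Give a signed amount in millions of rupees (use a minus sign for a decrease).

OMO purchase (from banks) 431 million rupees: reserves +431M, deposits 0.
Currency withdrawal 536 million rupees: reserves −536M, deposits −536M.
Government spending 906.5 million rupees: reserves +906.5M, deposits +906.5M.
Asset purchase (from non-banks) 727 million rupees: reserves +727M, deposits +727M.
Totals: Δreserves = +1528.5M, Δdeposits = +1097.5M.
Δrequired reserves = 15% × +1097.5M = +164.625M.
Δexcess reserves = Δreserves − Δrequired = +1528.5M − (+164.625M) = +1363.875 million.

+1363.875 million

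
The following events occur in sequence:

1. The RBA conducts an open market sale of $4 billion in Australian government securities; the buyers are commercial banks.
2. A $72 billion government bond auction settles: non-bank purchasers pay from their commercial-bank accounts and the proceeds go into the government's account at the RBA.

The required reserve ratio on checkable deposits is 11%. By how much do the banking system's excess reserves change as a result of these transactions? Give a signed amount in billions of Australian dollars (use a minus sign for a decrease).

-$68.08 billion

OMO sale (to banks) $4 billion: reserves −$4B, deposits 0.
Government account inflow $72 billion: reserves −$72B, deposits −$72B.
Totals: Δreserves = −$76B, Δdeposits = −$72B.
Δrequired reserves = 11% × −$72B = −$7.92B.
Δexcess reserves = Δreserves − Δrequired = −$76B − (−$7.92B) = -$68.08 billion.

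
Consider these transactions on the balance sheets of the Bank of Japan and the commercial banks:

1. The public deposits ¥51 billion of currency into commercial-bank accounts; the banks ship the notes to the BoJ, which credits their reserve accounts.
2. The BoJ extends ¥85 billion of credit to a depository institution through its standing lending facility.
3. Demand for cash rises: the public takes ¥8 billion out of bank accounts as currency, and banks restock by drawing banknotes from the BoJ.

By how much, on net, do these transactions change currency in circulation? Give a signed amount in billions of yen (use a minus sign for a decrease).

Currency deposit ¥51 billion: notes return to the central bank → −¥51B.
Discount-window loan ¥85 billion: no currency enters or leaves circulation → 0.
Currency withdrawal ¥8 billion: notes leave the central bank → +¥8B.
Net: −51 + 0 + 8 = -¥43 billion.

-¥43 billion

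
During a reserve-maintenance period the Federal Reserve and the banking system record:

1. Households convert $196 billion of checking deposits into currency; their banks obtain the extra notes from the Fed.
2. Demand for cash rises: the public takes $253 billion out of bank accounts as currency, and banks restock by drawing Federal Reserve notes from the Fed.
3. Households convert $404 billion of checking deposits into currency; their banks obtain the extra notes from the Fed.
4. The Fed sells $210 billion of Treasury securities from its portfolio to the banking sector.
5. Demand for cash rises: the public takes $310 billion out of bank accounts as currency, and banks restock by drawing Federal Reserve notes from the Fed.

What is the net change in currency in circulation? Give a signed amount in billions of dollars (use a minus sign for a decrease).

+$1163 billion

Currency withdrawal $196 billion: notes leave the central bank → +$196B.
Currency withdrawal $253 billion: notes leave the central bank → +$253B.
Currency withdrawal $404 billion: notes leave the central bank → +$404B.
OMO sale (to banks) $210 billion: no currency enters or leaves circulation → 0.
Currency withdrawal $310 billion: notes leave the central bank → +$310B.
Net: 196 + 253 + 404 + 0 + 310 = +$1163 billion.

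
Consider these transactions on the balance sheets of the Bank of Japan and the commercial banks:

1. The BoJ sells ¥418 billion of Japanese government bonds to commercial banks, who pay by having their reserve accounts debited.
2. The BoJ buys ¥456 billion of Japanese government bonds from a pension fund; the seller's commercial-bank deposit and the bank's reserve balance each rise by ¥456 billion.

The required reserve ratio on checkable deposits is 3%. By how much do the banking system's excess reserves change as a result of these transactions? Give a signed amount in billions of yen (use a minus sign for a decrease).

OMO sale (to banks) ¥418 billion: reserves −¥418B, deposits 0.
Asset purchase (from non-banks) ¥456 billion: reserves +¥456B, deposits +¥456B.
Totals: Δreserves = +¥38B, Δdeposits = +¥456B.
Δrequired reserves = 3% × +¥456B = +¥13.68B.
Δexcess reserves = Δreserves − Δrequired = +¥38B − (+¥13.68B) = +¥24.32 billion.

+¥24.32 billion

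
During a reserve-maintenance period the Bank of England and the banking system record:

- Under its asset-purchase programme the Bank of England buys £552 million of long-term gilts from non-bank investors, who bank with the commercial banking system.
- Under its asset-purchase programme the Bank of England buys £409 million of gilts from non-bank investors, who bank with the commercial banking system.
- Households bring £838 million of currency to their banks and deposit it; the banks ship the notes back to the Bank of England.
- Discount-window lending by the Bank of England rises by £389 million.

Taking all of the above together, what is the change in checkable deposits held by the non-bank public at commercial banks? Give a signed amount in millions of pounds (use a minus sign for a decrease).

+£1799 million

Asset purchase (from non-banks) £552 million: non-bank counterparties' bank balances rise → +£552M.
Asset purchase (from non-banks) £409 million: non-bank counterparties' bank balances rise → +£409M.
Currency deposit £838 million: non-bank counterparties' bank balances rise → +£838M.
Discount-window loan £389 million: the counterparty is a bank, so public deposits are unchanged → 0.
Net: 552 + 409 + 838 + 0 = +£1799 million.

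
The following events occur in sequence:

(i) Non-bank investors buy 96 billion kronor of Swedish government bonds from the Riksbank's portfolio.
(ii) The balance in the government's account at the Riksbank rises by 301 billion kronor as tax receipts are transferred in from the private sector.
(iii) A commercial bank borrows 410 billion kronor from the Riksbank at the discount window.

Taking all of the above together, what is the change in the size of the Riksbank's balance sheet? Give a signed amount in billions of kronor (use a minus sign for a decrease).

+314 billion

Riksbank balance sheet:
  Assets:      Securities −96B, Loans to banks +410B
  Liabilities: Bank reserves +13B, Government deposits +301B
Commercial banking system:
  Assets:      Reserves at CB +13B
  Liabilities: Checkable deposits −397B, Borrowings from CB +410B
Change in total Riksbank assets = +314 billion.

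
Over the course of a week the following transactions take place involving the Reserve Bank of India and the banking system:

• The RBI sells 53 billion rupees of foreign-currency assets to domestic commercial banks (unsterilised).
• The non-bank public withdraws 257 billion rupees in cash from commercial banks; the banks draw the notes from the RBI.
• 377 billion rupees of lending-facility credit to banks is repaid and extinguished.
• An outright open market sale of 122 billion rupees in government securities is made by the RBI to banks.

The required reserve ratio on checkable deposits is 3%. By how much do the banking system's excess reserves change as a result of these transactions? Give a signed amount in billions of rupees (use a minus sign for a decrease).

-801.29 billion

FX sale 53 billion rupees: reserves −53B, deposits 0.
Currency withdrawal 257 billion rupees: reserves −257B, deposits −257B.
Discount-window repayment 377 billion rupees: reserves −377B, deposits 0.
OMO sale (to banks) 122 billion rupees: reserves −122B, deposits 0.
Totals: Δreserves = −809B, Δdeposits = −257B.
Δrequired reserves = 3% × −257B = −7.71B.
Δexcess reserves = Δreserves − Δrequired = −809B − (−7.71B) = -801.29 billion.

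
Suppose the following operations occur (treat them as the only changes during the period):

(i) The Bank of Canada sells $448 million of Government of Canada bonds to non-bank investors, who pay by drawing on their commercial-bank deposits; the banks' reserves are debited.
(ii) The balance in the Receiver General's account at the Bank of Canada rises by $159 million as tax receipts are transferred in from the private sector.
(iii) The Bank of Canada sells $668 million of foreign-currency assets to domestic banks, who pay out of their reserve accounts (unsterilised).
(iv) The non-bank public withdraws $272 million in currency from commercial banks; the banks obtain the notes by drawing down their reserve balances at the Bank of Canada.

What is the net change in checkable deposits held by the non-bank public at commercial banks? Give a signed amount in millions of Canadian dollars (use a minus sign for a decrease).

Asset sale (to non-banks) $448 million: non-bank counterparties' bank balances fall → −$448M.
Government account inflow $159 million: non-bank counterparties' bank balances fall → −$159M.
FX sale $668 million: the counterparty is a bank, so public deposits are unchanged → 0.
Currency withdrawal $272 million: non-bank counterparties' bank balances fall → −$272M.
Net: −448 − 159 + 0 − 272 = -$879 million.

-$879 million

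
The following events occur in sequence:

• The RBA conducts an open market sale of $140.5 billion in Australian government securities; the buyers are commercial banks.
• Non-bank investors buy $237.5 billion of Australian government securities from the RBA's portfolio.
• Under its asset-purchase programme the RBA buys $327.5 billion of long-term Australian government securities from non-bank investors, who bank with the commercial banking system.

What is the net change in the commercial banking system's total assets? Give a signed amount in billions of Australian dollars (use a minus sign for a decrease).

+$90 billion

OMO sale (to banks) $140.5 billion: just an asset swap on bank balance sheets → 0.
Asset sale (to non-banks) $237.5 billion: bank balance sheets shrink → −$237.5B.
Asset purchase (from non-banks) $327.5 billion: bank balance sheets expand → +$327.5B.
Net: 0 − 237.5 + 327.5 = +$90 billion.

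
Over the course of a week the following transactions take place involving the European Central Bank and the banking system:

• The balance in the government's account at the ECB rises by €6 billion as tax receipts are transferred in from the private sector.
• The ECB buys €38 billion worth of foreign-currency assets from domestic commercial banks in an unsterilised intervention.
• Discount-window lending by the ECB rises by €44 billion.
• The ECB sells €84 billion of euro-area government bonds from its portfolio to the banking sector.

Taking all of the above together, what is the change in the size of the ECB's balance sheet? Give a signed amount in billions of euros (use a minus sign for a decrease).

Government account inflow €6 billion: only the composition of liabilities changes → 0.
FX purchase €38 billion: an ECB asset is acquired → +€38B.
Discount-window loan €44 billion: an ECB asset is acquired → +€44B.
OMO sale (to banks) €84 billion: an ECB asset is shed → −€84B.
Net: 0 + 38 + 44 − 84 = -€2 billion.

-€2 billion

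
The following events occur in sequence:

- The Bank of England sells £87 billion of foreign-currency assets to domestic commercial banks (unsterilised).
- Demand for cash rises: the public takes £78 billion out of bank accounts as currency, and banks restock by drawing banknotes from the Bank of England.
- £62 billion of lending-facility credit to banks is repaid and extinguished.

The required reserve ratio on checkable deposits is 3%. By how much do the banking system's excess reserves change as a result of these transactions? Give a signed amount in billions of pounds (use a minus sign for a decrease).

FX sale £87 billion: reserves −£87B, deposits 0.
Currency withdrawal £78 billion: reserves −£78B, deposits −£78B.
Discount-window repayment £62 billion: reserves −£62B, deposits 0.
Totals: Δreserves = −£227B, Δdeposits = −£78B.
Δrequired reserves = 3% × −£78B = −£2.34B.
Δexcess reserves = Δreserves − Δrequired = −£227B − (−£2.34B) = -£224.66 billion.

-£224.66 billion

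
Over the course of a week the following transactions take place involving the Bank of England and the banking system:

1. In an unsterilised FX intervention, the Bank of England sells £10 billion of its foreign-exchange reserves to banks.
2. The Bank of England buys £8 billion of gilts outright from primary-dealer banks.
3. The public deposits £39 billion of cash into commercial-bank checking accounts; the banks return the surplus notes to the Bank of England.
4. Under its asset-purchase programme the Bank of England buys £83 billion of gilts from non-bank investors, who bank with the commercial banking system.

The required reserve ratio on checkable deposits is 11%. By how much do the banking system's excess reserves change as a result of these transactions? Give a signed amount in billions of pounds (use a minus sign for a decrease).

+£106.58 billion

FX sale £10 billion: reserves −£10B, deposits 0.
OMO purchase (from banks) £8 billion: reserves +£8B, deposits 0.
Currency deposit £39 billion: reserves +£39B, deposits +£39B.
Asset purchase (from non-banks) £83 billion: reserves +£83B, deposits +£83B.
Totals: Δreserves = +£120B, Δdeposits = +£122B.
Δrequired reserves = 11% × +£122B = +£13.42B.
Δexcess reserves = Δreserves − Δrequired = +£120B − (+£13.42B) = +£106.58 billion.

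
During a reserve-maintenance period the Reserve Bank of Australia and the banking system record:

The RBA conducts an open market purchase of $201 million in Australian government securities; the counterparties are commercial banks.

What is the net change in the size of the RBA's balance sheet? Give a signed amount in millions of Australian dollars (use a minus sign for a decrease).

RBA balance sheet:
  Assets:      Securities +$201M
  Liabilities: Bank reserves +$201M
Change in total RBA assets = +$201 million.

+$201 million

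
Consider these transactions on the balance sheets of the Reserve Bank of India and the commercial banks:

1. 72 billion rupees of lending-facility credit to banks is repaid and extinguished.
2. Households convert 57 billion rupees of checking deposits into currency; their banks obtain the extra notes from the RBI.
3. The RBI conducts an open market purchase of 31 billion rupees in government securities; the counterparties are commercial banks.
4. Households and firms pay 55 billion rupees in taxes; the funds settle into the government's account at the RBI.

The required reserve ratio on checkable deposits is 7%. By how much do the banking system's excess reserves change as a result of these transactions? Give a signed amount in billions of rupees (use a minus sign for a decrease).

-145.16 billion

Discount-window repayment 72 billion rupees: reserves −72B, deposits 0.
Currency withdrawal 57 billion rupees: reserves −57B, deposits −57B.
OMO purchase (from banks) 31 billion rupees: reserves +31B, deposits 0.
Government account inflow 55 billion rupees: reserves −55B, deposits −55B.
Totals: Δreserves = −153B, Δdeposits = −112B.
Δrequired reserves = 7% × −112B = −7.84B.
Δexcess reserves = Δreserves − Δrequired = −153B − (−7.84B) = -145.16 billion.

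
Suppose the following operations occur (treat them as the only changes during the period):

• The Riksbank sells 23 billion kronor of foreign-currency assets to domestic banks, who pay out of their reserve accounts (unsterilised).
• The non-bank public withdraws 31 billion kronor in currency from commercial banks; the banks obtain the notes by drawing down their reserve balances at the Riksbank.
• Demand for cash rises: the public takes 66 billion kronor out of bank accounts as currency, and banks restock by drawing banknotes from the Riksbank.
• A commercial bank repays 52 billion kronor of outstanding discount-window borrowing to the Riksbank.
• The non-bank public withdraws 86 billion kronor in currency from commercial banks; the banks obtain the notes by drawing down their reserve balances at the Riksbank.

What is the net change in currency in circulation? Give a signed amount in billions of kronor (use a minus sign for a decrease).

FX sale 23 billion kronor: no currency enters or leaves circulation → 0.
Currency withdrawal 31 billion kronor: notes leave the central bank → +31B.
Currency withdrawal 66 billion kronor: notes leave the central bank → +66B.
Discount-window repayment 52 billion kronor: no currency enters or leaves circulation → 0.
Currency withdrawal 86 billion kronor: notes leave the central bank → +86B.
Net: 0 + 31 + 66 + 0 + 86 = +183 billion.

+183 billion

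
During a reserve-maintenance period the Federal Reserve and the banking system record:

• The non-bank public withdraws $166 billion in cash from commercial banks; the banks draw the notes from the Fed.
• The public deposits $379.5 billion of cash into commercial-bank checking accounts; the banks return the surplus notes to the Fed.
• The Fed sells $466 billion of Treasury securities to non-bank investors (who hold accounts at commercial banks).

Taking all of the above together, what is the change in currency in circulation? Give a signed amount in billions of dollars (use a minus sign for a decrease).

-$213.5 billion

Fed balance sheet:
  Assets:      Securities −$466B
  Liabilities: Bank reserves −$252.5B, Currency in circulation −$213.5B
So the change in currency in circulation is -$213.5 billion.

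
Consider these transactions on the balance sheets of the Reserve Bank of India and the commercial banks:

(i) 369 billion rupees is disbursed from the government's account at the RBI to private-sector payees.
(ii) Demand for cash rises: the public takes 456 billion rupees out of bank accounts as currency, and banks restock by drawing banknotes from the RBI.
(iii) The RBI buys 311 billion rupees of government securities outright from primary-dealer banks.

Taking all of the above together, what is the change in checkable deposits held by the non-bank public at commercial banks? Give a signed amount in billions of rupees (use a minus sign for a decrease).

Government spending 369 billion rupees: non-bank counterparties' bank balances rise → +369B.
Currency withdrawal 456 billion rupees: non-bank counterparties' bank balances fall → −456B.
OMO purchase (from banks) 311 billion rupees: the counterparty is a bank, so public deposits are unchanged → 0.
Net: 369 − 456 + 0 = -87 billion.

-87 billion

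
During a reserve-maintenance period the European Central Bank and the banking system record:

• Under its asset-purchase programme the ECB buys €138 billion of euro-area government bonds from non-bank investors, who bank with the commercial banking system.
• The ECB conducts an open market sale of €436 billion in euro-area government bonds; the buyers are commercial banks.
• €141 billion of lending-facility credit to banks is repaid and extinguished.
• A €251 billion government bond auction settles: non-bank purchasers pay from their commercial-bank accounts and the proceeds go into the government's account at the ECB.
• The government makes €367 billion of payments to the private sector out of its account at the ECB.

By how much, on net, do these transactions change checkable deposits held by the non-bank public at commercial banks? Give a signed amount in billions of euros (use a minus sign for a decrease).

Asset purchase (from non-banks) €138 billion: non-bank counterparties' bank balances rise → +€138B.
OMO sale (to banks) €436 billion: the counterparty is a bank, so public deposits are unchanged → 0.
Discount-window repayment €141 billion: the counterparty is a bank, so public deposits are unchanged → 0.
Government account inflow €251 billion: non-bank counterparties' bank balances fall → −€251B.
Government spending €367 billion: non-bank counterparties' bank balances rise → +€367B.
Net: 138 + 0 + 0 − 251 + 367 = +€254 billion.

+€254 billion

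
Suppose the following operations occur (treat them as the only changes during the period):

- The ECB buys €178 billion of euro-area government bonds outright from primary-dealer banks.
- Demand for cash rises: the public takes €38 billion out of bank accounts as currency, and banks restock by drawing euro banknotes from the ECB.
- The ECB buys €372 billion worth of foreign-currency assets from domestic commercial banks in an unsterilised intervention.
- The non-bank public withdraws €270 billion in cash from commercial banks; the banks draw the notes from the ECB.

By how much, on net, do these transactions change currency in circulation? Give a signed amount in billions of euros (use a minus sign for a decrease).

+€308 billion

ECB balance sheet:
  Assets:      Securities +€178B, Foreign assets +€372B
  Liabilities: Bank reserves +€242B, Currency in circulation +€308B
So the change in currency in circulation is +€308 billion.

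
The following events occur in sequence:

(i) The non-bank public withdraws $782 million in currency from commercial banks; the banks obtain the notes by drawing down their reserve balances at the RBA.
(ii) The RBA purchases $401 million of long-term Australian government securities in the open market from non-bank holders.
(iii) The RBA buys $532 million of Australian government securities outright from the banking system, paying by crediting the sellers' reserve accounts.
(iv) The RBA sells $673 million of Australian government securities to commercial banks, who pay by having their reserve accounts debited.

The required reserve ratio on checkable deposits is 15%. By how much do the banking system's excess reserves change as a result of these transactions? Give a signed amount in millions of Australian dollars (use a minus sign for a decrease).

-$464.85 million

Currency withdrawal $782 million: reserves −$782M, deposits −$782M.
Asset purchase (from non-banks) $401 million: reserves +$401M, deposits +$401M.
OMO purchase (from banks) $532 million: reserves +$532M, deposits 0.
OMO sale (to banks) $673 million: reserves −$673M, deposits 0.
Totals: Δreserves = −$522M, Δdeposits = −$381M.
Δrequired reserves = 15% × −$381M = −$57.15M.
Δexcess reserves = Δreserves − Δrequired = −$522M − (−$57.15M) = -$464.85 million.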